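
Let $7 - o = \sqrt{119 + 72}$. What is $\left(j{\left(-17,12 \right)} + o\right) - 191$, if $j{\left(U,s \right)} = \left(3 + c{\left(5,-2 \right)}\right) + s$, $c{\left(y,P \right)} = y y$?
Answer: $-144 - \sqrt{191} \approx -157.82$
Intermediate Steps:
$c{\left(y,P \right)} = y^{2}$
$j{\left(U,s \right)} = 28 + s$ ($j{\left(U,s \right)} = \left(3 + 5^{2}\right) + s = \left(3 + 25\right) + s = 28 + s$)
$o = 7 - \sqrt{191}$ ($o = 7 - \sqrt{119 + 72} = 7 - \sqrt{191} \approx -6.8203$)
$\left(j{\left(-17,12 \right)} + o\right) - 191 = \left(\left(28 + 12\right) + \left(7 - \sqrt{191}\right)\right) - 191 = \left(40 + \left(7 - \sqrt{191}\right)\right) - 191 = \left(47 - \sqrt{191}\right) - 191 = -144 - \sqrt{191}$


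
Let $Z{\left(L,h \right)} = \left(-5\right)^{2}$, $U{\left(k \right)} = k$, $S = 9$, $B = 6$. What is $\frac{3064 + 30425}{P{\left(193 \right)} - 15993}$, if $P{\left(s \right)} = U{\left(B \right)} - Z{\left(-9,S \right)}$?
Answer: $- \frac{33489}{16012} \approx -2.0915$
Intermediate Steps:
$Z{\left(L,h \right)} = 25$
$P{\left(s \right)} = -19$ ($P{\left(s \right)} = 6 - 25 = -19$)
$\frac{3064 + 30425}{P{\left(193 \right)} - 15993} = \frac{3064 + 30425}{-19 - 15993} = \frac{33489}{-16012} = 33489 \left(- \frac{1}{16012}\right) = - \frac{33489}{16012}$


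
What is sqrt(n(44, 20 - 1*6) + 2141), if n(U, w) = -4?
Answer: sqrt(2137) ≈ 46.228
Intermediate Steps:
sqrt(n(44, 20 - 1*6) + 2141) = sqrt(-4 + 2141) = sqrt(2137)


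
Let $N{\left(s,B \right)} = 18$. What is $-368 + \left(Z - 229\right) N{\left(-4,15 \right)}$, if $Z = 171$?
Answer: $-1412$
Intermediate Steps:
$-368 + \left(Z - 229\right) N{\left(-4,15 \right)} = -368 + \left(171 - 229\right) 18 = -368 - 1044 = -1412$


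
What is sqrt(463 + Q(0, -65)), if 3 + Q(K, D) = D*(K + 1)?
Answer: sqrt(395) ≈ 19.875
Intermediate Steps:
Q(K, D) = -3 + D*(1 + K) (Q(K, D) = -3 + D*(K + 1) = -3 + D*(1 + K))
sqrt(463 + Q(0, -65)) = sqrt(463 + (-3 - 65 - 65*0)) = sqrt(463 + (-3 - 65 + 0)) = sqrt(463 - 68) = sqrt(395)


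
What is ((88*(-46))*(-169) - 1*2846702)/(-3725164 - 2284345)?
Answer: 2162590/6009509 ≈ 0.35986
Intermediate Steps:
((88*(-46))*(-169) - 1*2846702)/(-3725164 - 2284345) = (-4048*(-169) - 2846702)/(-6009509) = (684112 - 2846702)*(-1/6009509) = -2162590*(-1/6009509) = 2162590/6009509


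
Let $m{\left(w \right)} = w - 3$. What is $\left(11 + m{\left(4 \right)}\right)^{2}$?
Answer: $144$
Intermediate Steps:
$m{\left(w \right)} = -3 + w$
$\left(11 + m{\left(4 \right)}\right)^{2} = \left(11 + \left(-3 + 4\right)\right)^{2} = \left(11 + 1\right)^{2} = 12^{2} = 144$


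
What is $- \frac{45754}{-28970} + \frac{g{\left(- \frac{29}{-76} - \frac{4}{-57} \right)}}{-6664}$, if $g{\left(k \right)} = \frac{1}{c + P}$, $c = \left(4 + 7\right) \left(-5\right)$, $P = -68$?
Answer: $\frac{18751650829}{11872948920} \approx 1.5794$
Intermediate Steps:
$c = -55$ ($c = 11 \left(-5\right) = -55$)
$g{\left(k \right)} = - \frac{1}{123}$ ($g{\left(k \right)} = \frac{1}{-55 - 68} = \frac{1}{-123} = - \frac{1}{123}$)
$- \frac{45754}{-28970} + \frac{g{\left(- \frac{29}{-76} - \frac{4}{-57} \right)}}{-6664} = - \frac{45754}{-28970} - \frac{1}{123 \left(-6664\right)} = \left(-45754\right) \left(- \frac{1}{28970}\right) - - \frac{1}{819672} = \frac{22877}{14485} + \frac{1}{819672} = \frac{18751650829}{11872948920}$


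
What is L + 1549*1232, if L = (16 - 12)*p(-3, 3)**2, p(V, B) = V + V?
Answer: 1908512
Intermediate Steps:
p(V, B) = 2*V
L = 144 (L = (16 - 12)*(2*(-3))**2 = 4*(-6)**2 = 4*36 = 144)
L + 1549*1232 = 144 + 1549*1232 = 144 + 1908368 = 1908512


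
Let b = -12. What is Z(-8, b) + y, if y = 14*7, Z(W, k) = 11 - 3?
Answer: 106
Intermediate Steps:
Z(W, k) = 8
y = 98
Z(-8, b) + y = 8 + 98 = 106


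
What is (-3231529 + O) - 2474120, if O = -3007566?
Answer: -8713215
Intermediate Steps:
(-3231529 + O) - 2474120 = (-3231529 - 3007566) - 2474120 = -6239095 - 2474120 = -8713215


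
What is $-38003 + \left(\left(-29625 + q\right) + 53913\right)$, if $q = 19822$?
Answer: $6107$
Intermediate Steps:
$-38003 + \left(\left(-29625 + q\right) + 53913\right) = -38003 + \left(\left(-29625 + 19822\right) + 53913\right) = -38003 + \left(-9803 + 53913\right) = -38003 + 44110 = 6107$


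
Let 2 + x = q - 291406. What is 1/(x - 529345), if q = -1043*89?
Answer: -1/913580 ≈ -1.0946e-6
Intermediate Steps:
q = -92827
x = -384235 (x = -2 + (-92827 - 291406) = -2 - 384233 = -384235)
1/(x - 529345) = 1/(-384235 - 529345) = 1/(-913580) = -1/913580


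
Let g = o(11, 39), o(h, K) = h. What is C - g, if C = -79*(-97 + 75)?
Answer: 1727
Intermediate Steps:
C = 1738 (C = -79*(-22) = 1738)
g = 11
C - g = 1738 - 1*11 = 1738 - 11 = 1727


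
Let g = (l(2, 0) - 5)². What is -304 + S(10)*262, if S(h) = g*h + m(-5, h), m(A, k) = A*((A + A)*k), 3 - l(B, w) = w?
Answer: 141176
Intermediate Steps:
l(B, w) = 3 - w
m(A, k) = 2*k*A² (m(A, k) = A*((2*A)*k) = A*(2*A*k) = 2*k*A²)
g = 4 (g = ((3 - 1*0) - 5)² = ((3 + 0) - 5)² = (3 - 5)² = (-2)² = 4)
S(h) = 54*h (S(h) = 4*h + 2*h*(-5)² = 4*h + 2*h*25 = 4*h + 50*h = 54*h)
-304 + S(10)*262 = -304 + (54*10)*262 = -304 + 540*262 = -304 + 141480 = 141176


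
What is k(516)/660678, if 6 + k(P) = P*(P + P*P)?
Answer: 22942391/110113 ≈ 208.35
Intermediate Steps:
k(P) = -6 + P*(P + P²) (k(P) = -6 + P*(P + P*P) = -6 + P*(P + P²))
k(516)/660678 = (-6 + 516² + 516³)/660678 = (-6 + 266256 + 137388096)*(1/660678) = 137654346*(1/660678) = 22942391/110113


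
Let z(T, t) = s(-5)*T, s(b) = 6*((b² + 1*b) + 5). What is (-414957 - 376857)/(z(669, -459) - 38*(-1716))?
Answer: -131969/27593 ≈ -4.7827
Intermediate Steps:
s(b) = 30 + 6*b + 6*b² (s(b) = 6*((b² + b) + 5) = 6*((b + b²) + 5) = 6*(5 + b + b²) = 30 + 6*b + 6*b²)
z(T, t) = 150*T (z(T, t) = (30 + 6*(-5) + 6*(-5)²)*T = (30 - 30 + 6*25)*T = (30 - 30 + 150)*T = 150*T)
(-414957 - 376857)/(z(669, -459) - 38*(-1716)) = (-414957 - 376857)/(150*669 - 38*(-1716)) = -791814/(100350 + 65208) = -791814/165558 = -791814*1/165558 = -131969/27593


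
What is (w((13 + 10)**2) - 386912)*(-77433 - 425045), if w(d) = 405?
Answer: 194211264346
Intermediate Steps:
(w((13 + 10)**2) - 386912)*(-77433 - 425045) = (405 - 386912)*(-77433 - 425045) = -386507*(-502478) = 194211264346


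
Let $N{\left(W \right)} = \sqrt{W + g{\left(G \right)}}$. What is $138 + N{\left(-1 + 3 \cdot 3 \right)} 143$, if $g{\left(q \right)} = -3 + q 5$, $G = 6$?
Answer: $138 + 143 \sqrt{35} \approx 984.0$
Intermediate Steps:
$g{\left(q \right)} = -3 + 5 q$
$N{\left(W \right)} = \sqrt{27 + W}$ ($N{\left(W \right)} = \sqrt{W + \left(-3 + 5 \cdot 6\right)} = \sqrt{W + \left(-3 + 30\right)} = \sqrt{W + 27} = \sqrt{27 + W}$)
$138 + N{\left(-1 + 3 \cdot 3 \right)} 143 = 138 + \sqrt{27 + \left(-1 + 3 \cdot 3\right)} 143 = 138 + \sqrt{27 + \left(-1 + 9\right)} 143 = 138 + \sqrt{27 + 8} \cdot 143 = 138 + \sqrt{35} \cdot 143 = 138 + 143 \sqrt{35}$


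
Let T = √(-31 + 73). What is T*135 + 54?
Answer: 54 + 135*√42 ≈ 928.90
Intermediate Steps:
T = √42 ≈ 6.4807
T*135 + 54 = √42*135 + 54 = 135*√42 + 54 = 54 + 135*√42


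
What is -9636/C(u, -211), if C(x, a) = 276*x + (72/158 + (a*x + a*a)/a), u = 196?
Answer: -253748/1424145 ≈ -0.17818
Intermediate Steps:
C(x, a) = 36/79 + 276*x + (a**2 + a*x)/a (C(x, a) = 276*x + (72*(1/158) + (a*x + a**2)/a) = 276*x + (36/79 + (a**2 + a*x)/a) = 36/79 + 276*x + (a**2 + a*x)/a)
-9636/C(u, -211) = -9636/(36/79 - 211 + 277*196) = -9636/(36/79 - 211 + 54292) = -9636/4272435/79 = -9636*79/4272435 = -253748/1424145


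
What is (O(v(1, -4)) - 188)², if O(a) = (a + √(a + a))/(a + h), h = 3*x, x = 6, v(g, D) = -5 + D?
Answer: (567 - I*√2)²/9 ≈ 35721.0 - 178.19*I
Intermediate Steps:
h = 18 (h = 3*6 = 18)
O(a) = (a + √2*√a)/(18 + a) (O(a) = (a + √(a + a))/(a + 18) = (a + √(2*a))/(18 + a) = (a + √2*√a)/(18 + a))
(O(v(1, -4)) - 188)² = (((-5 - 4) + √2*√(-5 - 4))/(18 + (-5 - 4)) - 188)² = ((-9 + √2*√(-9))/(18 - 9) - 188)² = ((-9 + √2*(3*I))/9 - 188)² = ((-9 + 3*I*√2)/9 - 188)² = ((-1 + I*√2/3) - 188)² = (-189 + I*√2/3)²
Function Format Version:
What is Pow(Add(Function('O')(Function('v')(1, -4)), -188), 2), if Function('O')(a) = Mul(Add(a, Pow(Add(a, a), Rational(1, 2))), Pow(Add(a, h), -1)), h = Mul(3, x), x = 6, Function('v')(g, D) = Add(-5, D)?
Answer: Mul(Rational(1, 9), Pow(Add(567, Mul(-1, I, Pow(2, Rational(1, 2)))), 2)) ≈ Add(35721., Mul(-178.19, I))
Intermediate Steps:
h = 18 (h = Mul(3, 6) = 18)
Function('O')(a) = Mul(Pow(Add(18, a), -1), Add(a, Mul(Pow(2, Rational(1, 2)), Pow(a, Rational(1, 2))))) (Function('O')(a) = Mul(Add(a, Pow(Add(a, a), Rational(1, 2))), Pow(Add(a, 18), -1)) = Mul(Add(a, Pow(Mul(2, a), Rational(1, 2))), Pow(Add(18, a), -1)) = Mul(Add(a, Mul(Pow(2, Rational(1, 2)), Pow(a, Rational(1, 2)))), Pow(Add(18, a), -1)) = Mul(Pow(Add(18, a), -1), Add(a, Mul(Pow(2, Rational(1, 2)), Pow(a, Rational(1, 2))))))
Pow(Add(Function('O')(Function('v')(1, -4)), -188), 2) = Pow(Add(Mul(Pow(Add(18, Add(-5, -4)), -1), Add(Add(-5, -4), Mul(Pow(2, Rational(1, 2)), Pow(Add(-5, -4), Rational(1, 2))))), -188), 2) = Pow(Add(Mul(Pow(Add(18, -9), -1), Add(-9, Mul(Pow(2, Rational(1, 2)), Pow(-9, Rational(1, 2))))), -188), 2) = Pow(Add(Mul(Pow(9, -1), Add(-9, Mul(Pow(2, Rational(1, 2)), Mul(3, I)))), -188), 2) = Pow(Add(Mul(Rational(1, 9), Add(-9, Mul(3, I, Pow(2, Rational(1, 2))))), -188), 2) = Pow(Add(Add(-1, Mul(Rational(1, 3), I, Pow(2, Rational(1, 2)))), -188), 2) = Pow(Add(-189, Mul(Rational(1, 3), I, Pow(2, Rational(1, 2)))), 2)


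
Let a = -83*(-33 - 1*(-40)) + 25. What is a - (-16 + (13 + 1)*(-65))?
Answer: 370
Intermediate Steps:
a = -556 (a = -83*(-33 + 40) + 25 = -83*7 + 25 = -581 + 25 = -556)
a - (-16 + (13 + 1)*(-65)) = -556 - (-16 + (13 + 1)*(-65)) = -556 - (-16 + 14*(-65)) = -556 - (-16 - 910) = -556 - 1*(-926) = -556 + 926 = 370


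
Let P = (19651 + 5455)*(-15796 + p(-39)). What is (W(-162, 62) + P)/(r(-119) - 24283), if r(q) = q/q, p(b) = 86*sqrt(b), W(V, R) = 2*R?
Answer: 198287126/12141 - 1079558*I*sqrt(39)/12141 ≈ 16332.0 - 555.29*I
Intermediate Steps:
r(q) = 1
P = -396574376 + 2159116*I*sqrt(39) (P = (19651 + 5455)*(-15796 + 86*sqrt(-39)) = 25106*(-15796 + 86*(I*sqrt(39))) = 25106*(-15796 + 86*I*sqrt(39)) = -396574376 + 2159116*I*sqrt(39) ≈ -3.9657e+8 + 1.3484e+7*I)
(W(-162, 62) + P)/(r(-119) - 24283) = (2*62 + (-396574376 + 2159116*I*sqrt(39)))/(1 - 24283) = (124 + (-396574376 + 2159116*I*sqrt(39)))/(-24282) = (-396574252 + 2159116*I*sqrt(39))*(-1/24282) = 198287126/12141 - 1079558*I*sqrt(39)/12141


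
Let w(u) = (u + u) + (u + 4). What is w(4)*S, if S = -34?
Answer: -544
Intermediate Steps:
w(u) = 4 + 3*u (w(u) = 2*u + (4 + u) = 4 + 3*u)
w(4)*S = (4 + 3*4)*(-34) = (4 + 12)*(-34) = 16*(-34) = -544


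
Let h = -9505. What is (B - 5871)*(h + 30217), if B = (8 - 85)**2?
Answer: 1201296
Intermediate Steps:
B = 5929 (B = (-77)**2 = 5929)
(B - 5871)*(h + 30217) = (5929 - 5871)*(-9505 + 30217) = 58*20712 = 1201296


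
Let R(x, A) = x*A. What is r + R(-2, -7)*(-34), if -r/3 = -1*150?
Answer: -26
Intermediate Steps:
r = 450 (r = -(-3)*150 = -3*(-150) = 450)
R(x, A) = A*x
r + R(-2, -7)*(-34) = 450 - 7*(-2)*(-34) = 450 + 14*(-34) = 450 - 476 = -26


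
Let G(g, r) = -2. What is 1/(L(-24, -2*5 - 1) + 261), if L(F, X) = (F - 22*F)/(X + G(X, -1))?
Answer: 13/2889 ≈ 0.0044998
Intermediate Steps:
L(F, X) = -21*F/(-2 + X) (L(F, X) = (F - 22*F)/(X - 2) = (-21*F)/(-2 + X) = -21*F/(-2 + X))
1/(L(-24, -2*5 - 1) + 261) = 1/(-21*(-24)/(-2 + (-2*5 - 1)) + 261) = 1/(-21*(-24)/(-2 + (-10 - 1)) + 261) = 1/(-21*(-24)/(-2 - 11) + 261) = 1/(-21*(-24)/(-13) + 261) = 1/(-21*(-24)*(-1/13) + 261) = 1/(-504/13 + 261) = 1/(2889/13) = 13/2889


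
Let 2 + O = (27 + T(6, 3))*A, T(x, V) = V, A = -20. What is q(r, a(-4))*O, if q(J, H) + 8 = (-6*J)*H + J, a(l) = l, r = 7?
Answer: -100534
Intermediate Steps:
q(J, H) = -8 + J - 6*H*J (q(J, H) = -8 + ((-6*J)*H + J) = -8 + (-6*H*J + J) = -8 + (J - 6*H*J) = -8 + J - 6*H*J)
O = -602 (O = -2 + (27 + 3)*(-20) = -2 + 30*(-20) = -2 - 600 = -602)
q(r, a(-4))*O = (-8 + 7 - 6*(-4)*7)*(-602) = (-8 + 7 + 168)*(-602) = 167*(-602) = -100534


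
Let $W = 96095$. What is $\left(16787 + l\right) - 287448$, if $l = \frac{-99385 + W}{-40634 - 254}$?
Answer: $- \frac{5533391839}{20444} \approx -2.7066 \cdot 10^{5}$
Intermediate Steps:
$l = \frac{1645}{20444}$ ($l = \frac{-99385 + 96095}{-40634 - 254} = - \frac{3290}{-40888} = \left(-3290\right) \left(- \frac{1}{40888}\right) = \frac{1645}{20444} \approx 0.080464$)
$\left(16787 + l\right) - 287448 = \left(16787 + \frac{1645}{20444}\right) - 287448 = \frac{343195073}{20444} - 287448 = - \frac{5533391839}{20444}$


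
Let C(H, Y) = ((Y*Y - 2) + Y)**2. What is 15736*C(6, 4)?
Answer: 5098464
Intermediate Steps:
C(H, Y) = (-2 + Y + Y**2)**2 (C(H, Y) = ((Y**2 - 2) + Y)**2 = ((-2 + Y**2) + Y)**2 = (-2 + Y + Y**2)**2)
15736*C(6, 4) = 15736*(-2 + 4 + 4**2)**2 = 15736*(-2 + 4 + 16)**2 = 15736*18**2 = 15736*324 = 5098464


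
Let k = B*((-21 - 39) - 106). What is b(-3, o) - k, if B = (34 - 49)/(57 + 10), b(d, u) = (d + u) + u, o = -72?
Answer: -12339/67 ≈ -184.16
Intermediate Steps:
b(d, u) = d + 2*u
B = -15/67 ≈ -0.22388
k = 2490/67 (k = -15*((-21 - 39) - 106)/67 = -15*(-60 - 106)/67 = -15/67*(-166) = 2490/67 ≈ 37.164)
b(-3, o) - k = (-3 + 2*(-72)) - 1*2490/67 = (-3 - 144) - 2490/67 = -147 - 2490/67 = -12339/67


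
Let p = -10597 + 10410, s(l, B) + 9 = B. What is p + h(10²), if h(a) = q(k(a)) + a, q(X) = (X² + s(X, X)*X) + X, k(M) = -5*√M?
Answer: 5313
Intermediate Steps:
s(l, B) = -9 + B
p = -187
q(X) = X + X² + X*(-9 + X) (q(X) = (X² + (-9 + X)*X) + X = (X² + X*(-9 + X)) + X = X + X² + X*(-9 + X))
h(a) = a - 10*√a*(-4 - 5*√a) (h(a) = 2*(-5*√a)*(-4 - 5*√a) + a = -10*√a*(-4 - 5*√a) + a = a - 10*√a*(-4 - 5*√a))
p + h(10²) = -187 + (40*√(10²) + 51*10²) = -187 + (40*√100 + 51*100) = -187 + (40*10 + 5100) = -187 + (400 + 5100) = -187 + 5500 = 5313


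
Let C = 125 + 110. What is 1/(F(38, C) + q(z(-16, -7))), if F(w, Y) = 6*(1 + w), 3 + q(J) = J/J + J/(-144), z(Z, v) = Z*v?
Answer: 9/2081 ≈ 0.0043248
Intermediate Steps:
C = 235
q(J) = -2 - J/144 (q(J) = -3 + (J/J + J/(-144)) = -3 + (1 + J*(-1/144)) = -3 + (1 - J/144) = -2 - J/144)
F(w, Y) = 6 + 6*w
1/(F(38, C) + q(z(-16, -7))) = 1/((6 + 6*38) + (-2 - (-1)*(-7)/9)) = 1/((6 + 228) + (-2 - 1/144*112)) = 1/(234 + (-2 - 7/9)) = 1/(234 - 25/9) = 1/(2081/9) = 9/2081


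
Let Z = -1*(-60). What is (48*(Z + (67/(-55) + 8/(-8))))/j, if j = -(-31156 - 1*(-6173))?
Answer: 21792/196295 ≈ 0.11102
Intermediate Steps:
Z = 60
j = 24983 (j = -(-31156 + 6173) = -1*(-24983) = 24983)
(48*(Z + (67/(-55) + 8/(-8))))/j = (48*(60 + (67/(-55) + 8/(-8))))/24983 = (48*(60 + (67*(-1/55) + 8*(-⅛))))*(1/24983) = (48*(60 + (-67/55 - 1)))*(1/24983) = (48*(60 - 122/55))*(1/24983) = (48*(3178/55))*(1/24983) = (152544/55)*(1/24983) = 21792/196295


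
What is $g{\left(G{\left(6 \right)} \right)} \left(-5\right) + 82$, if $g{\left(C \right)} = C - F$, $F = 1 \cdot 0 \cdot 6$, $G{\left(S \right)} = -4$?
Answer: $102$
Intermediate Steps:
$F = 0$ ($F = 0 \cdot 6 = 0$)
$g{\left(C \right)} = C$ ($g{\left(C \right)} = C - 0 = C + 0 = C$)
$g{\left(G{\left(6 \right)} \right)} \left(-5\right) + 82 = \left(-4\right) \left(-5\right) + 82 = 20 + 82 = 102$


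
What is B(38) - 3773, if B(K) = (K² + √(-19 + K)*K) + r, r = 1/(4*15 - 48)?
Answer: -27947/12 + 38*√19 ≈ -2163.3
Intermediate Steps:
r = 1/12 (r = 1/(60 - 48) = 1/12 ≈ 0.083333)
B(K) = 1/12 + K² + K*√(-19 + K) (B(K) = (K² + √(-19 + K)*K) + 1/12 = (K² + K*√(-19 + K)) + 1/12 = 1/12 + K² + K*√(-19 + K))
B(38) - 3773 = (1/12 + 38² + 38*√(-19 + 38)) - 3773 = (1/12 + 1444 + 38*√19) - 3773 = (17329/12 + 38*√19) - 3773 = -27947/12 + 38*√19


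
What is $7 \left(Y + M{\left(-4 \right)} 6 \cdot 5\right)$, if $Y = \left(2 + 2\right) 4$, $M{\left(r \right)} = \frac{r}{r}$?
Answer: $322$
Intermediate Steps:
$M{\left(r \right)} = 1$
$Y = 16$ ($Y = 4 \cdot 4 = 16$)
$7 \left(Y + M{\left(-4 \right)} 6 \cdot 5\right) = 7 \left(16 + 1 \cdot 6 \cdot 5\right) = 7 \left(16 + 6 \cdot 5\right) = 7 \left(16 + 30\right) = 7 \cdot 46 = 322$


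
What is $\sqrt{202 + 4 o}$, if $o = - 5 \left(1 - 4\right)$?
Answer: $\sqrt{262} \approx 16.186$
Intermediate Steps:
$o = 15$ ($o = \left(-5\right) \left(-3\right) = 15$)
$\sqrt{202 + 4 o} = \sqrt{202 + 4 \cdot 15} = \sqrt{202 + 60} = \sqrt{262}$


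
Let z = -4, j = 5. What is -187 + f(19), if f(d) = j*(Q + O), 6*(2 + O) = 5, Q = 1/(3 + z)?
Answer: -1187/6 ≈ -197.83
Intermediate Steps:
Q = -1 (Q = 1/(3 - 4) = 1/(-1) = -1)
O = -7/6 (O = -2 + (⅙)*5 = -2 + ⅚ = -7/6 ≈ -1.1667)
f(d) = -65/6 (f(d) = 5*(-1 - 7/6) = 5*(-13/6) = -65/6)
-187 + f(19) = -187 - 65/6 = -1187/6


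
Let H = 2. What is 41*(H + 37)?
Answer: 1599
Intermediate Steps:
41*(H + 37) = 41*(2 + 37) = 41*39 = 1599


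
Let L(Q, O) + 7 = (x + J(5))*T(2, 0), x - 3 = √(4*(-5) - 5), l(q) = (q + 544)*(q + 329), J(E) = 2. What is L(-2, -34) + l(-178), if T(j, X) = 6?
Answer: 55289 + 30*I ≈ 55289.0 + 30.0*I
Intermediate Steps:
l(q) = (329 + q)*(544 + q) (l(q) = (544 + q)*(329 + q) = (329 + q)*(544 + q))
x = 3 + 5*I (x = 3 + √(4*(-5) - 5) = 3 + √(-20 - 5) = 3 + √(-25) = 3 + 5*I ≈ 3.0 + 5.0*I)
L(Q, O) = 23 + 30*I (L(Q, O) = -7 + ((3 + 5*I) + 2)*6 = -7 + (5 + 5*I)*6 = -7 + (30 + 30*I) = 23 + 30*I)
L(-2, -34) + l(-178) = (23 + 30*I) + (178976 + (-178)² + 873*(-178)) = (23 + 30*I) + (178976 + 31684 - 155394) = (23 + 30*I) + 55266 = 55289 + 30*I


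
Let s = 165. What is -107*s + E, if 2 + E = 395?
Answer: -17262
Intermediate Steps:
E = 393 (E = -2 + 395 = 393)
-107*s + E = -107*165 + 393 = -17655 + 393 = -17262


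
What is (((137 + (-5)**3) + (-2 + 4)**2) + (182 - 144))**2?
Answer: 2916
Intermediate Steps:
(((137 + (-5)**3) + (-2 + 4)**2) + (182 - 144))**2 = (((137 - 125) + 2**2) + 38)**2 = ((12 + 4) + 38)**2 = (16 + 38)**2 = 54**2 = 2916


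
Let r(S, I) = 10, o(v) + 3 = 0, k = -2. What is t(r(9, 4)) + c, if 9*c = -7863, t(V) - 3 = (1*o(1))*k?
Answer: -2594/3 ≈ -864.67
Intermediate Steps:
o(v) = -3 (o(v) = -3 + 0 = -3)
t(V) = 9 (t(V) = 3 + (1*(-3))*(-2) = 3 - 3*(-2) = 3 + 6 = 9)
c = -2621/3 (c = (⅑)*(-7863) = -2621/3 ≈ -873.67)
t(r(9, 4)) + c = 9 - 2621/3 = -2594/3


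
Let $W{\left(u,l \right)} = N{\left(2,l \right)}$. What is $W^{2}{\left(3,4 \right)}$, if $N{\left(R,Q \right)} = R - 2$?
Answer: $0$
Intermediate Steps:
$N{\left(R,Q \right)} = -2 + R$ ($N{\left(R,Q \right)} = R - 2 = -2 + R$)
$W{\left(u,l \right)} = 0$ ($W{\left(u,l \right)} = -2 + 2 = 0$)
$W^{2}{\left(3,4 \right)} = 0^{2} = 0$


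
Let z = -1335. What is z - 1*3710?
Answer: -5045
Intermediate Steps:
z - 1*3710 = -1335 - 1*3710 = -1335 - 3710 = -5045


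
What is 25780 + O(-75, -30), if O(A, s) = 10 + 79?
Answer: 25869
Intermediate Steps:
O(A, s) = 89
25780 + O(-75, -30) = 25780 + 89 = 25869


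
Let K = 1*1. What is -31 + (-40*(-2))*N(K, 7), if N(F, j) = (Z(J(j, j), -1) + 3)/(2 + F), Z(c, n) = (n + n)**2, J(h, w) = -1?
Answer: 467/3 ≈ 155.67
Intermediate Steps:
K = 1
Z(c, n) = 4*n**2 (Z(c, n) = (2*n)**2 = 4*n**2)
N(F, j) = 7/(2 + F) (N(F, j) = (4*(-1)**2 + 3)/(2 + F) = (4*1 + 3)/(2 + F) = (4 + 3)/(2 + F) = 7/(2 + F))
-31 + (-40*(-2))*N(K, 7) = -31 + (-40*(-2))*(7/(2 + 1)) = -31 + 80*(7/3) = -31 + 560/3 = 467/3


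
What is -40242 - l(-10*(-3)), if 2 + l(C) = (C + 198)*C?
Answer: -47080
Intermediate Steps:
l(C) = -2 + C*(198 + C) (l(C) = -2 + (C + 198)*C = -2 + (198 + C)*C = -2 + C*(198 + C))
-40242 - l(-10*(-3)) = -40242 - (-2 + (-10*(-3))² + 198*(-10*(-3))) = -40242 - (-2 + 30² + 198*30) = -40242 - (-2 + 900 + 5940) = -40242 - 1*6838 = -40242 - 6838 = -47080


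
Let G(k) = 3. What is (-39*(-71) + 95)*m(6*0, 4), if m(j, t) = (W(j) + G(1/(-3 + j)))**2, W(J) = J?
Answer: 25776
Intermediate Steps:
m(j, t) = (3 + j)**2 (m(j, t) = (j + 3)**2 = (3 + j)**2)
(-39*(-71) + 95)*m(6*0, 4) = (-39*(-71) + 95)*(3 + 6*0)**2 = (2769 + 95)*(3 + 0)**2 = 2864*3**2 = 2864*9 = 25776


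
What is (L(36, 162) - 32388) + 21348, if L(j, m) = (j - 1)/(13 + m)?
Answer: -55199/5 ≈ -11040.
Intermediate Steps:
L(j, m) = (-1 + j)/(13 + m)
(L(36, 162) - 32388) + 21348 = ((-1 + 36)/(13 + 162) - 32388) + 21348 = (35/175 - 32388) + 21348 = ((1/175)*35 - 32388) + 21348 = (⅕ - 32388) + 21348 = -161939/5 + 21348 = -55199/5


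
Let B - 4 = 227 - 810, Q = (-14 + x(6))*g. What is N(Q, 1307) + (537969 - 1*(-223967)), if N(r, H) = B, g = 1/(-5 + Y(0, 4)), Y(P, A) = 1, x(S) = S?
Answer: 761357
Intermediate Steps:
g = -¼ (g = 1/(-5 + 1) = 1/(-4) = -¼ ≈ -0.25000)
Q = 2 (Q = (-14 + 6)*(-¼) = -8*(-¼) = 2)
B = -579 (B = 4 + (227 - 810) = 4 - 583 = -579)
N(r, H) = -579
N(Q, 1307) + (537969 - 1*(-223967)) = -579 + (537969 - 1*(-223967)) = -579 + (537969 + 223967) = -579 + 761936 = 761357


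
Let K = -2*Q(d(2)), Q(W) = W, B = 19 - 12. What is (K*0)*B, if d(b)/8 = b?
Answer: 0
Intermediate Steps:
B = 7
d(b) = 8*b
K = -32 (K = -16*2 = -2*16 = -32)
(K*0)*B = -32*0*7 = 0*7 = 0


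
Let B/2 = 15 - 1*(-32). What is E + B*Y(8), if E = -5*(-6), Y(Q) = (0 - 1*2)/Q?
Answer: 13/2 ≈ 6.5000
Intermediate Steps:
Y(Q) = -2/Q (Y(Q) = (0 - 2)/Q = -2/Q)
E = 30
B = 94 (B = 2*(15 - 1*(-32)) = 2*(15 + 32) = 2*47 = 94)
E + B*Y(8) = 30 + 94*(-2/8) = 30 + 94*(-2*1/8) = 30 + 94*(-1/4) = 30 - 47/2 = 13/2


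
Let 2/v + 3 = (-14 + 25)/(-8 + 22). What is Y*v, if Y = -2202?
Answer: 61656/31 ≈ 1988.9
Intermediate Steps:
v = -28/31 (v = 2/(-3 + (-14 + 25)/(-8 + 22)) = 2/(-3 + 11/14) = 2/(-31/14) = 2*(-14/31) = -28/31 ≈ -0.90323)
Y*v = -2202*(-28/31) = 61656/31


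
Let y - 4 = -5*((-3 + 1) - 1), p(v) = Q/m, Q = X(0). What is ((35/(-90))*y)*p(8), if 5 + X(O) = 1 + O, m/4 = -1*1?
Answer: -133/18 ≈ -7.3889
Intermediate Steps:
m = -4 (m = 4*(-1*1) = 4*(-1) = -4)
X(O) = -4 + O (X(O) = -5 + (1 + O) = -4 + O)
Q = -4 (Q = -4 + 0 = -4)
p(v) = 1 (p(v) = -4/(-4) = -4*(-¼) = 1)
y = 19 (y = 4 - 5*((-3 + 1) - 1) = 4 - 5*(-2 - 1) = 4 - 5*(-3) = 4 + 15 = 19)
((35/(-90))*y)*p(8) = ((35/(-90))*19)*1 = ((35*(-1/90))*19)*1 = -7/18*19*1 = -133/18*1 = -133/18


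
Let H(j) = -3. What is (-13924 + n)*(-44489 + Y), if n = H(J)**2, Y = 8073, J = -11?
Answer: 506728640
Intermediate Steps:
n = 9 (n = (-3)**2 = 9)
(-13924 + n)*(-44489 + Y) = (-13924 + 9)*(-44489 + 8073) = -13915*(-36416) = 506728640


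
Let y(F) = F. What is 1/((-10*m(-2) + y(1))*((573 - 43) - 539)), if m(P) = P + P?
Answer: -1/369 ≈ -0.0027100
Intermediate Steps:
m(P) = 2*P
1/((-10*m(-2) + y(1))*((573 - 43) - 539)) = 1/((-20*(-2) + 1)*((573 - 43) - 539)) = 1/((-10*(-4) + 1)*(530 - 539)) = 1/((40 + 1)*(-9)) = 1/(41*(-9)) = 1/(-369) = -1/369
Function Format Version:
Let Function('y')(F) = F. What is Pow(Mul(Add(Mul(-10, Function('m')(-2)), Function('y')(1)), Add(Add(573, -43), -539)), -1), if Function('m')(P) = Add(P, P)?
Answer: Rational(-1, 369) ≈ -0.0027100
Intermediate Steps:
Function('m')(P) = Mul(2, P)
Pow(Mul(Add(Mul(-10, Function('m')(-2)), Function('y')(1)), Add(Add(573, -43), -539)), -1) = Pow(Mul(Add(Mul(-10, Mul(2, -2)), 1), Add(Add(573, -43), -539)), -1) = Pow(Mul(Add(Mul(-10, -4), 1), Add(530, -539)), -1) = Pow(Mul(Add(40, 1), -9), -1) = Pow(Mul(41, -9), -1) = Pow(-369, -1) = Rational(-1, 369)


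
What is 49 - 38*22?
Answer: -787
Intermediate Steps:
49 - 38*22 = 49 - 836 = -787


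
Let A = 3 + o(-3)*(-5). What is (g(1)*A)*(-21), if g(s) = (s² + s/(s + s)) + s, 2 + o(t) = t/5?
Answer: -840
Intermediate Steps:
o(t) = -2 + t/5
g(s) = ½ + s + s² (g(s) = (s² + s/((2*s))) + s = (s² + (1/(2*s))*s) + s = (s² + ½) + s = (½ + s²) + s = ½ + s + s²)
A = 16 (A = 3 + (-2 + (⅕)*(-3))*(-5) = 3 + (-2 - ⅗)*(-5) = 3 - 13/5*(-5) = 3 + 13 = 16)
(g(1)*A)*(-21) = ((½ + 1 + 1²)*16)*(-21) = ((½ + 1 + 1)*16)*(-21) = ((5/2)*16)*(-21) = 40*(-21) = -840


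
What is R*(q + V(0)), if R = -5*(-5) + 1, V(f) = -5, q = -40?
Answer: -1170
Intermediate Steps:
R = 26 (R = 25 + 1 = 26)
R*(q + V(0)) = 26*(-40 - 5) = 26*(-45) = -1170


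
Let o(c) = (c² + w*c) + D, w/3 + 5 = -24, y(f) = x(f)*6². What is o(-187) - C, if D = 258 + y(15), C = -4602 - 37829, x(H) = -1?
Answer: 93891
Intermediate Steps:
y(f) = -36 (y(f) = -1*6² = -1*36 = -36)
w = -87 (w = -15 + 3*(-24) = -15 - 72 = -87)
C = -42431
D = 222 (D = 258 - 36 = 222)
o(c) = 222 + c² - 87*c (o(c) = (c² - 87*c) + 222 = 222 + c² - 87*c)
o(-187) - C = (222 + (-187)² - 87*(-187)) - 1*(-42431) = (222 + 34969 + 16269) + 42431 = 51460 + 42431 = 93891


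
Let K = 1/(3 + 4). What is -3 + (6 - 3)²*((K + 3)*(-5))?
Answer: -1011/7 ≈ -144.43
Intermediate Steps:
K = ⅐ (K = 1/7 = ⅐ ≈ 0.14286)
-3 + (6 - 3)²*((K + 3)*(-5)) = -3 + (6 - 3)²*((⅐ + 3)*(-5)) = -3 + 3²*((22/7)*(-5)) = -3 + 9*(-110/7) = -3 - 990/7 = -1011/7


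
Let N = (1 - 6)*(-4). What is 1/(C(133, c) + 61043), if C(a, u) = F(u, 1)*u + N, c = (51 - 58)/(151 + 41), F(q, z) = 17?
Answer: 192/11723977 ≈ 1.6377e-5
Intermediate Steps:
N = 20 (N = -5*(-4) = 20)
c = -7/192 ≈ -0.036458
C(a, u) = 20 + 17*u (C(a, u) = 17*u + 20 = 20 + 17*u)
1/(C(133, c) + 61043) = 1/((20 + 17*(-7/192)) + 61043) = 1/((20 - 119/192) + 61043) = 1/(3721/192 + 61043) = 1/(11723977/192) = 192/11723977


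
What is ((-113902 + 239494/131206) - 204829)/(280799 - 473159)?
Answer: 10454795023/6309696540 ≈ 1.6569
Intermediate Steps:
((-113902 + 239494/131206) - 204829)/(280799 - 473159) = ((-113902 + 239494*(1/131206)) - 204829)/(-192360) = ((-113902 + 119747/65603) - 204829)*(-1/192360) = (-7472193159/65603 - 204829)*(-1/192360) = -20909590046/65603*(-1/192360) = 10454795023/6309696540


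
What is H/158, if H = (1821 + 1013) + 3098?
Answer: 2966/79 ≈ 37.544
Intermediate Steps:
H = 5932 (H = 2834 + 3098 = 5932)
H/158 = 5932/158 = 5932*(1/158) = 2966/79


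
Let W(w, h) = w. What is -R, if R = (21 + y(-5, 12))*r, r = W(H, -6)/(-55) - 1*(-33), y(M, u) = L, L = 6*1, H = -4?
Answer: -49113/55 ≈ -892.96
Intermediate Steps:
L = 6
y(M, u) = 6
r = 1819/55 (r = -4/(-55) - 1*(-33) = -4*(-1/55) + 33 = 4/55 + 33 = 1819/55 ≈ 33.073)
R = 49113/55 (R = (21 + 6)*(1819/55) = 27*(1819/55) = 49113/55 ≈ 892.96)
-R = -1*49113/55 = -49113/55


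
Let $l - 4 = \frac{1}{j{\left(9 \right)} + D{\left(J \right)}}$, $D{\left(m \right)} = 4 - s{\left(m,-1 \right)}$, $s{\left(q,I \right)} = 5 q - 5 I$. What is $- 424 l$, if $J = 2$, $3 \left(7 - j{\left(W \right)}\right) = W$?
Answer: $- \frac{11448}{7} \approx -1635.4$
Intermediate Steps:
$j{\left(W \right)} = 7 - \frac{W}{3}$
$s{\left(q,I \right)} = - 5 I + 5 q$
$D{\left(m \right)} = -1 - 5 m$ ($D{\left(m \right)} = 4 - \left(\left(-5\right) \left(-1\right) + 5 m\right) = 4 - \left(5 + 5 m\right) = -1 - 5 m$)
$l = \frac{27}{7}$ ($l = 4 + \frac{1}{\left(7 - 3\right) - 11} = 4 + \frac{1}{4 - 11} = 4 + \frac{1}{-7} = 4 - \frac{1}{7} = \frac{27}{7} \approx 3.8571$)
$- 424 l = \left(-424\right) \frac{27}{7} = - \frac{11448}{7}$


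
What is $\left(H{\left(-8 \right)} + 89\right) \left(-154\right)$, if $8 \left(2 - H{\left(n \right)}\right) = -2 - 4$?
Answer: $- \frac{28259}{2} \approx -14130.0$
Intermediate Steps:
$H{\left(n \right)} = \frac{11}{4}$ ($H{\left(n \right)} = 2 - \frac{-2 - 4}{8} = 2 - - \frac{3}{4} = 2 + \frac{3}{4} = \frac{11}{4}$)
$\left(H{\left(-8 \right)} + 89\right) \left(-154\right) = \left(\frac{11}{4} + 89\right) \left(-154\right) = \frac{367}{4} \left(-154\right) = - \frac{28259}{2}$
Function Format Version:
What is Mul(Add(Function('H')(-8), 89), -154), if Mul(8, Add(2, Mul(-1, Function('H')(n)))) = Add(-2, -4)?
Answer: Rational(-28259, 2) ≈ -14130.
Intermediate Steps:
Function('H')(n) = Rational(11, 4) (Function('H')(n) = Add(2, Mul(Rational(-1, 8), Add(-2, -4))) = Add(2, Mul(Rational(-1, 8), -6)) = Add(2, Rational(3, 4)) = Rational(11, 4))
Mul(Add(Function('H')(-8), 89), -154) = Mul(Add(Rational(11, 4), 89), -154) = Mul(Rational(367, 4), -154) = Rational(-28259, 2)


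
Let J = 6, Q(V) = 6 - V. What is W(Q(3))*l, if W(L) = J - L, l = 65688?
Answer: 197064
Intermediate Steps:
W(L) = 6 - L
W(Q(3))*l = (6 - (6 - 1*3))*65688 = (6 - (6 - 3))*65688 = (6 - 1*3)*65688 = (6 - 3)*65688 = 3*65688 = 197064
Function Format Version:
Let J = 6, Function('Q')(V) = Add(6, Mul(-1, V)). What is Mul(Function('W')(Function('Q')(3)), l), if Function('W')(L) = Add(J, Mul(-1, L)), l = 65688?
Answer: 197064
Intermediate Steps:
Function('W')(L) = Add(6, Mul(-1, L))
Mul(Function('W')(Function('Q')(3)), l) = Mul(Add(6, Mul(-1, Add(6, Mul(-1, 3)))), 65688) = Mul(Add(6, Mul(-1, Add(6, -3))), 65688) = Mul(Add(6, Mul(-1, 3)), 65688) = Mul(Add(6, -3), 65688) = Mul(3, 65688) = 197064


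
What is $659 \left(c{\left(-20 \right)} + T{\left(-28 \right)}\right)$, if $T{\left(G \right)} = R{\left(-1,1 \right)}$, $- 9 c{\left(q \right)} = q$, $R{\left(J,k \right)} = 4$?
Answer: $\frac{36904}{9} \approx 4100.4$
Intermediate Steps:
$c{\left(q \right)} = - \frac{q}{9}$
$T{\left(G \right)} = 4$
$659 \left(c{\left(-20 \right)} + T{\left(-28 \right)}\right) = 659 \left(\left(- \frac{1}{9}\right) \left(-20\right) + 4\right) = 659 \left(\frac{20}{9} + 4\right) = 659 \cdot \frac{56}{9} = \frac{36904}{9}$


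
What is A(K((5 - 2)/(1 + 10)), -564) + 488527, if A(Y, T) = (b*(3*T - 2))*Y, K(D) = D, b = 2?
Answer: 487603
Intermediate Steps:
A(Y, T) = Y*(-4 + 6*T) (A(Y, T) = (2*(3*T - 2))*Y = (2*(-2 + 3*T))*Y = (-4 + 6*T)*Y = Y*(-4 + 6*T))
A(K((5 - 2)/(1 + 10)), -564) + 488527 = 2*((5 - 2)/(1 + 10))*(-2 + 3*(-564)) + 488527 = 2*(3/11)*(-2 - 1692) + 488527 = 2*(3*(1/11))*(-1694) + 488527 = 2*(3/11)*(-1694) + 488527 = -924 + 488527 = 487603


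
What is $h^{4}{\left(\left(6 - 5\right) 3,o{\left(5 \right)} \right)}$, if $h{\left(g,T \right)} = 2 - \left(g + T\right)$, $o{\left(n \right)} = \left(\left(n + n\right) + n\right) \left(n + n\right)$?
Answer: $519885601$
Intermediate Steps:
$o{\left(n \right)} = 6 n^{2}$ ($o{\left(n \right)} = \left(2 n + n\right) 2 n = 3 n 2 n = 6 n^{2}$)
$h{\left(g,T \right)} = 2 - T - g$ ($h{\left(g,T \right)} = 2 - \left(T + g\right) = 2 - T - g$)
$h^{4}{\left(\left(6 - 5\right) 3,o{\left(5 \right)} \right)} = \left(2 - 6 \cdot 5^{2} - \left(6 - 5\right) 3\right)^{4} = \left(2 - 6 \cdot 25 - 1 \cdot 3\right)^{4} = \left(2 - 150 - 3\right)^{4} = \left(-151\right)^{4} = 519885601$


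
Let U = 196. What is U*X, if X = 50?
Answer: 9800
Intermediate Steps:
U*X = 196*50 = 9800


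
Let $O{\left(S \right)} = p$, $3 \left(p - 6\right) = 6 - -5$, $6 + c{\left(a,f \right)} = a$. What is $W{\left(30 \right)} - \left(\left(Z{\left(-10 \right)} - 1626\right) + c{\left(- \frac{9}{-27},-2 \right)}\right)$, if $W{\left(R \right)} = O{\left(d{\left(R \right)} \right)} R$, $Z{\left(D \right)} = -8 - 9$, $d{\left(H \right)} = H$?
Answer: $\frac{5816}{3} \approx 1938.7$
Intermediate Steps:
$c{\left(a,f \right)} = -6 + a$
$p = \frac{29}{3}$ ($p = 6 + \frac{6 - -5}{3} = 6 + \frac{6 + 5}{3} = 6 + \frac{1}{3} \cdot 11 = 6 + \frac{11}{3} = \frac{29}{3} \approx 9.6667$)
$Z{\left(D \right)} = -17$
$O{\left(S \right)} = \frac{29}{3}$
$W{\left(R \right)} = \frac{29 R}{3}$
$W{\left(30 \right)} - \left(\left(Z{\left(-10 \right)} - 1626\right) + c{\left(- \frac{9}{-27},-2 \right)}\right) = \frac{29}{3} \cdot 30 - \left(\left(-17 - 1626\right) - \left(6 + \frac{9}{-27}\right)\right) = 290 - \left(-1643 - \frac{17}{3}\right) = 290 - - \frac{4946}{3} = 290 + \frac{4946}{3} = \frac{5816}{3}$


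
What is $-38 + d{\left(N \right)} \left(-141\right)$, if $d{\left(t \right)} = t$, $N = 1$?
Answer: $-179$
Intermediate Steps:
$-38 + d{\left(N \right)} \left(-141\right) = -38 + 1 \left(-141\right) = -38 - 141 = -179$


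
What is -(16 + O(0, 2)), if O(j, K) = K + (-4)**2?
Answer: -34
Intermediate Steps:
O(j, K) = 16 + K (O(j, K) = K + 16 = 16 + K)
-(16 + O(0, 2)) = -(16 + (16 + 2)) = -(16 + 18) = -1*34 = -34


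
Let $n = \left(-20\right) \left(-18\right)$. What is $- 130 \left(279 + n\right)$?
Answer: $-83070$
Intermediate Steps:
$n = 360$
$- 130 \left(279 + n\right) = - 130 \left(279 + 360\right) = \left(-130\right) 639 = -83070$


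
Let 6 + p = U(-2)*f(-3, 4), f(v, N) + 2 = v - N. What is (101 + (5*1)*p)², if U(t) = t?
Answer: 25921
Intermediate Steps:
f(v, N) = -2 + v - N (f(v, N) = -2 + (v - N) = -2 + v - N)
p = 12 (p = -6 - 2*(-2 - 3 - 1*4) = -6 - 2*(-2 - 3 - 4) = -6 - 2*(-9) = -6 + 18 = 12)
(101 + (5*1)*p)² = (101 + (5*1)*12)² = (101 + 5*12)² = (101 + 60)² = 161² = 25921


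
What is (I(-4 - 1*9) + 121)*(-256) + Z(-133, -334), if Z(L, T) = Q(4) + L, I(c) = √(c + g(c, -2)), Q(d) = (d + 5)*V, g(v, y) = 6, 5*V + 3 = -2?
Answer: -31118 - 256*I*√7 ≈ -31118.0 - 677.31*I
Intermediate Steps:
V = -1 (V = -⅗ + (⅕)*(-2) = -⅗ - ⅖ = -1)
Q(d) = -5 - d (Q(d) = (d + 5)*(-1) = (5 + d)*(-1) = -5 - d)
I(c) = √(6 + c) (I(c) = √(c + 6) = √(6 + c))
Z(L, T) = -9 + L (Z(L, T) = (-5 - 1*4) + L = (-5 - 4) + L = -9 + L)
(I(-4 - 1*9) + 121)*(-256) + Z(-133, -334) = (√(6 + (-4 - 1*9)) + 121)*(-256) + (-9 - 133) = (√(6 + (-4 - 9)) + 121)*(-256) - 142 = (√(6 - 13) + 121)*(-256) - 142 = (√(-7) + 121)*(-256) - 142 = (I*√7 + 121)*(-256) - 142 = (121 + I*√7)*(-256) - 142 = (-30976 - 256*I*√7) - 142 = -31118 - 256*I*√7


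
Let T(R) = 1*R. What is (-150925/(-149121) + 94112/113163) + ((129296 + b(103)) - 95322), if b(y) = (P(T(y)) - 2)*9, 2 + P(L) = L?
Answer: 196125760414574/5624993241 ≈ 34867.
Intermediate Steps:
T(R) = R
P(L) = -2 + L
b(y) = -36 + 9*y (b(y) = ((-2 + y) - 2)*9 = (-4 + y)*9 = -36 + 9*y)
(-150925/(-149121) + 94112/113163) + ((129296 + b(103)) - 95322) = (-150925/(-149121) + 94112/113163) + ((129296 + (-36 + 9*103)) - 95322) = (-150925*(-1/149121) + 94112*(1/113163)) + ((129296 + (-36 + 927)) - 95322) = (150925/149121 + 94112/113163) + ((129296 + 891) - 95322) = 10371067109/5624993241 + (130187 - 95322) = 10371067109/5624993241 + 34865 = 196125760414574/5624993241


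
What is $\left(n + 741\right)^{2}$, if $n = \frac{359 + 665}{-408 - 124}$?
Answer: $\frac{9662300209}{17689} \approx 5.4623 \cdot 10^{5}$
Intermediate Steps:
$n = - \frac{256}{133}$ ($n = \frac{1024}{-532} = 1024 \left(- \frac{1}{532}\right) = - \frac{256}{133} \approx -1.9248$)
$\left(n + 741\right)^{2} = \left(- \frac{256}{133} + 741\right)^{2} = \left(\frac{98297}{133}\right)^{2} = \frac{9662300209}{17689}$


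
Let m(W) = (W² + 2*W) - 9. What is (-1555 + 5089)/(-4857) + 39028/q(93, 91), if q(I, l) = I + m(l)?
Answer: 4828906/1257963 ≈ 3.8387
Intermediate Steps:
m(W) = -9 + W² + 2*W
q(I, l) = -9 + I + l² + 2*l (q(I, l) = I + (-9 + l² + 2*l) = -9 + I + l² + 2*l)
(-1555 + 5089)/(-4857) + 39028/q(93, 91) = (-1555 + 5089)/(-4857) + 39028/(-9 + 93 + 91² + 2*91) = 3534*(-1/4857) + 39028/(-9 + 93 + 8281 + 182) = -1178/1619 + 39028/8547 = -1178/1619 + 39028*(1/8547) = -1178/1619 + 3548/777 = 4828906/1257963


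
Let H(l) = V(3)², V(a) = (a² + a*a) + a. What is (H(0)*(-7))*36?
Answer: -111132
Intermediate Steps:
V(a) = a + 2*a² (V(a) = (a² + a²) + a = 2*a² + a = a + 2*a²)
H(l) = 441 (H(l) = (3*(1 + 2*3))² = (3*(1 + 6))² = (3*7)² = 21² = 441)
(H(0)*(-7))*36 = (441*(-7))*36 = -3087*36 = -111132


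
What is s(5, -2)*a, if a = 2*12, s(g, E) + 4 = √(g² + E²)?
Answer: -96 + 24*√29 ≈ 33.244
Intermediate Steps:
s(g, E) = -4 + √(E² + g²) (s(g, E) = -4 + √(g² + E²) = -4 + √(E² + g²))
a = 24
s(5, -2)*a = (-4 + √((-2)² + 5²))*24 = (-4 + √(4 + 25))*24 = (-4 + √29)*24 = -96 + 24*√29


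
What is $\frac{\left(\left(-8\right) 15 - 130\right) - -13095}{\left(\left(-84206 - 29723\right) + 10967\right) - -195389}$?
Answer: $\frac{12845}{92427} \approx 0.13897$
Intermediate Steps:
$\frac{\left(\left(-8\right) 15 - 130\right) - -13095}{\left(\left(-84206 - 29723\right) + 10967\right) - -195389} = \frac{\left(-120 - 130\right) + 13095}{\left(-113929 + 10967\right) + 195389} = \frac{-250 + 13095}{-102962 + 195389} = \frac{12845}{92427}$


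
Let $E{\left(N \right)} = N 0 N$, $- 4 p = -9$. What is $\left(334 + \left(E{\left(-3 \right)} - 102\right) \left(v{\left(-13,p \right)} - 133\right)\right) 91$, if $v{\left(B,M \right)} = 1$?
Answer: $1255618$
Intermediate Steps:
$p = \frac{9}{4}$ ($p = \left(- \frac{1}{4}\right) \left(-9\right) = \frac{9}{4} \approx 2.25$)
$E{\left(N \right)} = 0$ ($E{\left(N \right)} = 0 N = 0$)
$\left(334 + \left(E{\left(-3 \right)} - 102\right) \left(v{\left(-13,p \right)} - 133\right)\right) 91 = \left(334 + \left(0 - 102\right) \left(1 - 133\right)\right) 91 = \left(334 - -13464\right) 91 = \left(334 + 13464\right) 91 = 13798 \cdot 91 = 1255618$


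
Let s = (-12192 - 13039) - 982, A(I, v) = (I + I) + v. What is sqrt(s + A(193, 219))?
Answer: 2*I*sqrt(6402) ≈ 160.02*I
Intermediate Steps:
A(I, v) = v + 2*I (A(I, v) = 2*I + v = v + 2*I)
s = -26213 (s = -25231 - 982 = -26213)
sqrt(s + A(193, 219)) = sqrt(-26213 + (219 + 2*193)) = sqrt(-26213 + (219 + 386)) = sqrt(-26213 + 605) = sqrt(-25608) = 2*I*sqrt(6402)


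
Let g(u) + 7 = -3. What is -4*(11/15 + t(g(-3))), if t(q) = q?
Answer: 556/15 ≈ 37.067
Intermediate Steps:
g(u) = -10 (g(u) = -7 - 3 = -10)
-4*(11/15 + t(g(-3))) = -4*(11/15 - 10) = -4*(-139/15) = 556/15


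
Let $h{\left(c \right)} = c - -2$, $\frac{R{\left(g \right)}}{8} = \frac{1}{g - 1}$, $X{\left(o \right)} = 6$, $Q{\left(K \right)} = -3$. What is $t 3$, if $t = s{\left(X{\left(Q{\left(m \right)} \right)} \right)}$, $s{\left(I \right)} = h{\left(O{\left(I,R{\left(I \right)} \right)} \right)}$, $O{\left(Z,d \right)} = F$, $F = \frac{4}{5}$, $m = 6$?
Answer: $\frac{42}{5} \approx 8.4$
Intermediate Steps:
$R{\left(g \right)} = \frac{8}{-1 + g}$ ($R{\left(g \right)} = \frac{8}{g - 1} = \frac{8}{-1 + g}$)
$F = \frac{4}{5}$ ($F = 4 \cdot \frac{1}{5} = \frac{4}{5} \approx 0.8$)
$O{\left(Z,d \right)} = \frac{4}{5}$
$h{\left(c \right)} = 2 + c$ ($h{\left(c \right)} = c + 2 = 2 + c$)
$s{\left(I \right)} = \frac{14}{5}$ ($s{\left(I \right)} = 2 + \frac{4}{5} = \frac{14}{5}$)
$t = \frac{14}{5} \approx 2.8$
$t 3 = \frac{14}{5} \cdot 3 = \frac{42}{5}$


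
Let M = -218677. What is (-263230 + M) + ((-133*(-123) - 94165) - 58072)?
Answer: -617785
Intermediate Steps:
(-263230 + M) + ((-133*(-123) - 94165) - 58072) = (-263230 - 218677) + ((-133*(-123) - 94165) - 58072) = -481907 + ((16359 - 94165) - 58072) = -481907 + (-77806 - 58072) = -481907 - 135878 = -617785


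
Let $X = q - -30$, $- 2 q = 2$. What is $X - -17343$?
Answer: $17372$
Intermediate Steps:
$q = -1$ ($q = \left(- \frac{1}{2}\right) 2 = -1$)
$X = 29$ ($X = -1 - -30 = -1 + 30 = 29$)
$X - -17343 = 29 - -17343 = 29 + 17343 = 17372$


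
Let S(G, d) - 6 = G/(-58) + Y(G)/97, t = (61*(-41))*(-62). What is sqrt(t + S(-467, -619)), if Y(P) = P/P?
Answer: 5*sqrt(196337931442)/5626 ≈ 393.80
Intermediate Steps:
Y(P) = 1
t = 155062 (t = -2501*(-62) = 155062)
S(G, d) = 583/97 - G/58 (S(G, d) = 6 + (G/(-58) + 1/97) = 6 + (G*(-1/58) + 1*(1/97)) = 6 + (-G/58 + 1/97) = 6 + (1/97 - G/58) = 583/97 - G/58)
sqrt(t + S(-467, -619)) = sqrt(155062 + (583/97 - 1/58*(-467))) = sqrt(155062 + (583/97 + 467/58)) = sqrt(155062 + 79113/5626) = sqrt(872457925/5626) = 5*sqrt(196337931442)/5626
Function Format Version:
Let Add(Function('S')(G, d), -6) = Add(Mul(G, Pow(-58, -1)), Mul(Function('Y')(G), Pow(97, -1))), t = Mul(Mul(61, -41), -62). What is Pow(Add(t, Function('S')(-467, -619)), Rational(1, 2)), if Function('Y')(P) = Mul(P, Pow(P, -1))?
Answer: Mul(Rational(5, 5626), Pow(196337931442, Rational(1, 2))) ≈ 393.80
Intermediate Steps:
Function('Y')(P) = 1
t = 155062 (t = Mul(-2501, -62) = 155062)
Function('S')(G, d) = Add(Rational(583, 97), Mul(Rational(-1, 58), G)) (Function('S')(G, d) = Add(6, Add(Mul(G, Pow(-58, -1)), Mul(1, Pow(97, -1)))) = Add(6, Add(Mul(G, Rational(-1, 58)), Mul(1, Rational(1, 97)))) = Add(6, Add(Mul(Rational(-1, 58), G), Rational(1, 97))) = Add(6, Add(Rational(1, 97), Mul(Rational(-1, 58), G))) = Add(Rational(583, 97), Mul(Rational(-1, 58), G)))
Pow(Add(t, Function('S')(-467, -619)), Rational(1, 2)) = Pow(Add(155062, Add(Rational(583, 97), Mul(Rational(-1, 58), -467))), Rational(1, 2)) = Pow(Add(155062, Add(Rational(583, 97), Rational(467, 58))), Rational(1, 2)) = Pow(Add(155062, Rational(79113, 5626)), Rational(1, 2)) = Pow(Rational(872457925, 5626), Rational(1, 2)) = Mul(Rational(5, 5626), Pow(196337931442, Rational(1, 2)))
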